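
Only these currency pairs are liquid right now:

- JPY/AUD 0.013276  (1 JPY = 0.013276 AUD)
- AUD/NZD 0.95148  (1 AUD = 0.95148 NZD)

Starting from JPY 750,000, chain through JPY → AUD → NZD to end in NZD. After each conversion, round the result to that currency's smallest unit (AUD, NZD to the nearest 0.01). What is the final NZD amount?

NZD 9,473.89

JPY 750,000 × 0.013276 = AUD 9,957.00
AUD 9,957.00 × 0.95148 = NZD 9,473.89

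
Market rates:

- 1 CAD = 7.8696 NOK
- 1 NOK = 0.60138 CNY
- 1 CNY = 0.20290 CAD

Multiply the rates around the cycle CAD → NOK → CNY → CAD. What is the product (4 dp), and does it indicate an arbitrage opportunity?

0.9602 (arbitrage exists)

Around CAD → NOK → CNY → CAD: 1 × 7.8696 × 0.60138 × 0.20290 = 0.960249
Product < 1; profitable direction is CAD → CNY → NOK → CAD.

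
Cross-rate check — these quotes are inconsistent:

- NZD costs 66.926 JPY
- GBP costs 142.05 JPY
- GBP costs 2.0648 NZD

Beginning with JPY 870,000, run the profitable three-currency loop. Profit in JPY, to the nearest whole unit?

Profitable loop is JPY → NZD → GBP → JPY:
JPY 870,000 ÷ 66.926 = NZD 12,999.43
NZD 12,999.43 ÷ 2.0648 = GBP 6,295.73
GBP 6,295.73 × 142.05 = JPY 894,309
Profit = JPY 894,309 − JPY 870,000

Profit: JPY 24,309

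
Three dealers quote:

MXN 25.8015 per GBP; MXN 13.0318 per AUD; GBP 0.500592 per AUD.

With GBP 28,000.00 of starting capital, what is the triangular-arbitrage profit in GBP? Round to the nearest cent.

Profitable loop is GBP → AUD → MXN → GBP:
GBP 28,000.00 ÷ 0.500592 = AUD 55,933.77
AUD 55,933.77 × 13.0318 = MXN 728,917.76
MXN 728,917.76 ÷ 25.8015 = GBP 28,250.98
Profit = GBP 28,250.98 − GBP 28,000.00

Profit: GBP 250.98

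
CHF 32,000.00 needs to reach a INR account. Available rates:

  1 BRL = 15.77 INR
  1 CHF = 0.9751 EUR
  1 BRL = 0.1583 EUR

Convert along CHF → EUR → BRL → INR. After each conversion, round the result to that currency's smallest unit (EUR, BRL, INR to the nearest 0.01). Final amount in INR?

CHF 32,000.00 × 0.9751 = EUR 31,203.20
EUR 31,203.20 ÷ 0.1583 = BRL 197,114.34
BRL 197,114.34 × 15.77 = INR 3,108,493.14

INR 3,108,493.14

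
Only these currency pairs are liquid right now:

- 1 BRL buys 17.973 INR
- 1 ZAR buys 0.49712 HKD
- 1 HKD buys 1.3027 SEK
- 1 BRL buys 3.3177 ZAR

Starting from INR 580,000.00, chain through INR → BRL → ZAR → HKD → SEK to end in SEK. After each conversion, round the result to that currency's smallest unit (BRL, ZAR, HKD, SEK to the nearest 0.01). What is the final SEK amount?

INR 580,000.00 ÷ 17.973 = BRL 32,270.63
BRL 32,270.63 × 3.3177 = ZAR 107,064.27
ZAR 107,064.27 × 0.49712 = HKD 53,223.79
HKD 53,223.79 × 1.3027 = SEK 69,334.63

SEK 69,334.63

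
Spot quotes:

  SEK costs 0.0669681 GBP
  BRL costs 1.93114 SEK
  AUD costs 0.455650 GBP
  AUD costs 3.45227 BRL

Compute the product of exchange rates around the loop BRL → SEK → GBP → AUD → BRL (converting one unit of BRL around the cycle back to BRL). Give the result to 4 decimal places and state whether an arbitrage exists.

Around BRL → SEK → GBP → AUD → BRL: 1 × 1.93114 × 0.0669681 ÷ 0.455650 × 3.45227 = 0.979840
Product < 1; profitable direction is BRL → AUD → GBP → SEK → BRL.

0.9798 (arbitrage exists)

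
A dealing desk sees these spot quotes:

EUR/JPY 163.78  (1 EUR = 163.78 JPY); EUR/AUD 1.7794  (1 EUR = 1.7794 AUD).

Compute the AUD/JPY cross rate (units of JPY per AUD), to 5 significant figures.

AUD/JPY = 92.042

1 AUD ÷ 1.7794 = 0.561987 EUR
0.561987 EUR × 163.78 = 92.0423 JPY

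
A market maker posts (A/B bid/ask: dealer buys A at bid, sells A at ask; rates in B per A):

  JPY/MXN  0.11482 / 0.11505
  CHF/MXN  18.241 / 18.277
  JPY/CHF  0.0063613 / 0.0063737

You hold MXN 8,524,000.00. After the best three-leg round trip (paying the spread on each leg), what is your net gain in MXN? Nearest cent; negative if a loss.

Best loop MXN → JPY → CHF → MXN:
MXN 8,524,000.00 ÷ 0.11505 (buy JPY at ask) = JPY 74,089,526
JPY 74,089,526 × 0.0063613 (sell JPY at bid) = CHF 471,305.70
CHF 471,305.70 × 18.241 (sell CHF at bid) = MXN 8,597,087.34

Net profit: MXN 73,087.34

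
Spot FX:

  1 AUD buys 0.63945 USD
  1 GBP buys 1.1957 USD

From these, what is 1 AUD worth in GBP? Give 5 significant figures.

AUD/GBP = 0.53479

1 AUD × 0.63945 = 0.63945 USD
0.63945 USD ÷ 1.1957 = 0.534791 GBP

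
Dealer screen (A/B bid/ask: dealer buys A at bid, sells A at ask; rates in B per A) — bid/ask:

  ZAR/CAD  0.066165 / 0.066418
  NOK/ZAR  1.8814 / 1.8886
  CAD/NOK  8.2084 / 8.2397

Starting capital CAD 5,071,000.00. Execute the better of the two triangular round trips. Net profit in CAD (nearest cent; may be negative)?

Net profit: CAD 110,572.50

Best loop CAD → NOK → ZAR → CAD:
CAD 5,071,000.00 × 8.2084 (sell CAD at bid) = NOK 41,624,796.40
NOK 41,624,796.40 × 1.8814 (sell NOK at bid) = ZAR 78,312,891.95
ZAR 78,312,891.95 × 0.066165 (sell ZAR at bid) = CAD 5,181,572.50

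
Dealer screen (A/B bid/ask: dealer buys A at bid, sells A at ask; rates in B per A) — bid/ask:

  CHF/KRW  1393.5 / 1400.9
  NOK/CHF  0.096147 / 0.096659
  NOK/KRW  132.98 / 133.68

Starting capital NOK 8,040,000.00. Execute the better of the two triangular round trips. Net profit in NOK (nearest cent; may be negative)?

Best loop NOK → CHF → KRW → NOK:
NOK 8,040,000.00 × 0.096147 (sell NOK at bid) = CHF 773,021.88
CHF 773,021.88 × 1393.5 (sell CHF at bid) = KRW 1,077,205,990
KRW 1,077,205,990 ÷ 133.68 (buy NOK at ask) = NOK 8,058,093.88

Net profit: NOK 18,093.88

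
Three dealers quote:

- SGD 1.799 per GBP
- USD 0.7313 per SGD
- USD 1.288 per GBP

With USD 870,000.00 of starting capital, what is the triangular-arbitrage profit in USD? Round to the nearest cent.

Profitable loop is USD → GBP → SGD → USD:
USD 870,000.00 ÷ 1.288 = GBP 675,465.84
GBP 675,465.84 × 1.799 = SGD 1,215,163.04
SGD 1,215,163.04 × 0.7313 = USD 888,648.73
Profit = USD 888,648.73 − USD 870,000.00

Profit: USD 18,648.73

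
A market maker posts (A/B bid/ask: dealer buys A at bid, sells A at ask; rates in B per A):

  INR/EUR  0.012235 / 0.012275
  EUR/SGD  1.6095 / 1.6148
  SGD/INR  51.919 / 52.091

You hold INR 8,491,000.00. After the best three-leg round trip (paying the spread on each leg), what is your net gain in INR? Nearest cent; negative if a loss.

Net profit: INR 190,207.05

Best loop INR → EUR → SGD → INR:
INR 8,491,000.00 × 0.012235 (sell INR at bid) = EUR 103,887.38
EUR 103,887.38 × 1.6095 (sell EUR at bid) = SGD 167,206.75
SGD 167,206.75 × 51.919 (sell SGD at bid) = INR 8,681,207.05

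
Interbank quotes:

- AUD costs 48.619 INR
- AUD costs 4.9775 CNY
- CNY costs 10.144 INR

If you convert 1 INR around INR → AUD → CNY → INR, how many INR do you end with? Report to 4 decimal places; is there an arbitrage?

Around INR → AUD → CNY → INR: 1 ÷ 48.619 × 4.9775 × 10.144 = 1.038519
Product > 1; profitable direction is INR → AUD → CNY → INR.

1.0385 (arbitrage exists)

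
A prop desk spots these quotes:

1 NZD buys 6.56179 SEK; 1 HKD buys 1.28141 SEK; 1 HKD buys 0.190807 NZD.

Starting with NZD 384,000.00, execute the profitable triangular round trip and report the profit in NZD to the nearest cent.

Profit: NZD 9,009.19

Profitable loop is NZD → HKD → SEK → NZD:
NZD 384,000.00 ÷ 0.190807 = HKD 2,012,504.78
HKD 2,012,504.78 × 1.28141 = SEK 2,578,843.75
SEK 2,578,843.75 ÷ 6.56179 = NZD 393,009.19
Profit = NZD 393,009.19 − NZD 384,000.00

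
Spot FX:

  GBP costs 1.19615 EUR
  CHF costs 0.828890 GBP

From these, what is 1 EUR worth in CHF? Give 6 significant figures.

EUR/CHF = 1.00860

1 EUR ÷ 1.19615 = 0.836016 GBP
0.836016 GBP ÷ 0.828890 = 1.0086 CHF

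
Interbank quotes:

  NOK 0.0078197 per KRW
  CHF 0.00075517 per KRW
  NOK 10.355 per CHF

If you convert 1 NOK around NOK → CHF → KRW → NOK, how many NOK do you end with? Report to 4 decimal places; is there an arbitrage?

1.0000 (no arbitrage)

Around NOK → CHF → KRW → NOK: 1 ÷ 10.355 ÷ 0.00075517 × 0.0078197 = 0.999989
Product ≈ 1 (deviation 0.001%, within rounding noise).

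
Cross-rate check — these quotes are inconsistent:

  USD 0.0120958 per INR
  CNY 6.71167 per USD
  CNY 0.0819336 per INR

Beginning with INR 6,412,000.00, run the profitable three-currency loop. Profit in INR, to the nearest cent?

Profitable loop is INR → CNY → USD → INR:
INR 6,412,000.00 × 0.0819336 = CNY 525,358.24
CNY 525,358.24 ÷ 6.71167 = USD 78,275.34
USD 78,275.34 ÷ 0.0120958 = INR 6,471,282.50
Profit = INR 6,471,282.50 − INR 6,412,000.00

Profit: INR 59,282.50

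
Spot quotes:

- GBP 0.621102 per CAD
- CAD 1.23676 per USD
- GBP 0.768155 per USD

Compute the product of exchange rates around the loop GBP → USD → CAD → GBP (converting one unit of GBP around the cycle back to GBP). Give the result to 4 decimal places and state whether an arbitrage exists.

1.0000 (no arbitrage)

Around GBP → USD → CAD → GBP: 1 ÷ 0.768155 × 1.23676 × 0.621102 = 0.999999
Product ≈ 1 (deviation 0.000%, within rounding noise).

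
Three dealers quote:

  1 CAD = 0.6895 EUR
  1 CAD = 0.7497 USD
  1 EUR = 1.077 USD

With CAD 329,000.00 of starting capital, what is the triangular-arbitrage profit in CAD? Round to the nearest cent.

Profit: CAD 3,149.37

Profitable loop is CAD → USD → EUR → CAD:
CAD 329,000.00 × 0.7497 = USD 246,651.30
USD 246,651.30 ÷ 1.077 = EUR 229,016.99
EUR 229,016.99 ÷ 0.6895 = CAD 332,149.37
Profit = CAD 332,149.37 − CAD 329,000.00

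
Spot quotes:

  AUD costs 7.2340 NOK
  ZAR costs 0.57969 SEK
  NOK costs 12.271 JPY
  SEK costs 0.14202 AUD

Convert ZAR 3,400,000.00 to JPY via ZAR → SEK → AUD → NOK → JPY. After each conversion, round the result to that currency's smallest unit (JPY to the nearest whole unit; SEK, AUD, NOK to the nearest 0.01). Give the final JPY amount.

ZAR 3,400,000.00 × 0.57969 = SEK 1,970,946.00
SEK 1,970,946.00 × 0.14202 = AUD 279,913.75
AUD 279,913.75 × 7.2340 = NOK 2,024,896.07
NOK 2,024,896.07 × 12.271 = JPY 24,847,500

JPY 24,847,500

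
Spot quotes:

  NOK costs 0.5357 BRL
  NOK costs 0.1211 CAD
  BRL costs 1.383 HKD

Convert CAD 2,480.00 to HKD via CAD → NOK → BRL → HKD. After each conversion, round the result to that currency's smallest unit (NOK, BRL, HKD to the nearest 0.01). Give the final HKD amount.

CAD 2,480.00 ÷ 0.1211 = NOK 20,478.94
NOK 20,478.94 × 0.5357 = BRL 10,970.57
BRL 10,970.57 × 1.383 = HKD 15,172.30

HKD 15,172.30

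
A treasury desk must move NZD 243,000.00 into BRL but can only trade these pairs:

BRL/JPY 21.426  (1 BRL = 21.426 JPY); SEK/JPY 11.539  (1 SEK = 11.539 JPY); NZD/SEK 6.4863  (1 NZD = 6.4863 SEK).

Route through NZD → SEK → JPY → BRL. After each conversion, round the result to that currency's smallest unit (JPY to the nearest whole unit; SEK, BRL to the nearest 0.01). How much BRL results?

NZD 243,000.00 × 6.4863 = SEK 1,576,170.90
SEK 1,576,170.90 × 11.539 = JPY 18,187,436
JPY 18,187,436 ÷ 21.426 = BRL 848,848.88

BRL 848,848.88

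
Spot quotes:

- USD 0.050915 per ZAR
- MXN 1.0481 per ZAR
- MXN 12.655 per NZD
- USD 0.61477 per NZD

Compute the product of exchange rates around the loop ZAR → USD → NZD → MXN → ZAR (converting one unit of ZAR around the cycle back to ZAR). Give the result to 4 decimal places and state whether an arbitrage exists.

Around ZAR → USD → NZD → MXN → ZAR: 1 × 0.050915 ÷ 0.61477 × 12.655 ÷ 1.0481 = 0.999983
Product ≈ 1 (deviation 0.002%, within rounding noise).

1.0000 (no arbitrage)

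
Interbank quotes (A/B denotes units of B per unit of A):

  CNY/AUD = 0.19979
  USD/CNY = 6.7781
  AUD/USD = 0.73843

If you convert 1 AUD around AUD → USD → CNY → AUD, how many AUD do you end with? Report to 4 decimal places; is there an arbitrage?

1.0000 (no arbitrage)

Around AUD → USD → CNY → AUD: 1 × 0.73843 × 6.7781 × 0.19979 = 0.999979
Product ≈ 1 (deviation 0.002%, within rounding noise).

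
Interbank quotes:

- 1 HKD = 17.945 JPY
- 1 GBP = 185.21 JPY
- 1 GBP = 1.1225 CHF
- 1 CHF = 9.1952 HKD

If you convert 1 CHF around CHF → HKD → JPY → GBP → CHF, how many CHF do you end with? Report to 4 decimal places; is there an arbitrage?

Around CHF → HKD → JPY → GBP → CHF: 1 × 9.1952 × 17.945 ÷ 185.21 × 1.1225 = 1.000061
Product ≈ 1 (deviation 0.006%, within rounding noise).

1.0001 (no arbitrage)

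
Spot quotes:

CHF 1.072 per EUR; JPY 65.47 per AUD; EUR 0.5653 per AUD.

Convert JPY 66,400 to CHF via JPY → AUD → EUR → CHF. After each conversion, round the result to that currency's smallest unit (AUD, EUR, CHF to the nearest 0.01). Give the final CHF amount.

JPY 66,400 ÷ 65.47 = AUD 1,014.20
AUD 1,014.20 × 0.5653 = EUR 573.33
EUR 573.33 × 1.072 = CHF 614.61

CHF 614.61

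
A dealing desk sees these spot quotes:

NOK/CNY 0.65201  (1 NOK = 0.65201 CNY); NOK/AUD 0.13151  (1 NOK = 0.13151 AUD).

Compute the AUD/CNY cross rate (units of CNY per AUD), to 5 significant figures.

1 AUD ÷ 0.13151 = 7.60398 NOK
7.60398 NOK × 0.65201 = 4.95787 CNY

AUD/CNY = 4.9579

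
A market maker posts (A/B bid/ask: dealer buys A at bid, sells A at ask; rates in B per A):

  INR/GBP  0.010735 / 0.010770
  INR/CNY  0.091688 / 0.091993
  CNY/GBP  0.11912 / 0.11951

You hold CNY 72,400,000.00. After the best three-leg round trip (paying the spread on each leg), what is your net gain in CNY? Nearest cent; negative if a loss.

Best loop CNY → GBP → INR → CNY:
CNY 72,400,000.00 × 0.11912 (sell CNY at bid) = GBP 8,624,288.00
GBP 8,624,288.00 ÷ 0.010770 (buy INR at ask) = INR 800,769,545.03
INR 800,769,545.03 × 0.091688 (sell INR at bid) = CNY 73,420,958.04

Net profit: CNY 1,020,958.04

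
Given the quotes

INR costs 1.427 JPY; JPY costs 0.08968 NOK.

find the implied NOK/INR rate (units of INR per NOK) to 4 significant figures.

NOK/INR = 7.814

1 NOK ÷ 0.08968 = 11.1508 JPY
11.1508 JPY ÷ 1.427 = 7.81413 INR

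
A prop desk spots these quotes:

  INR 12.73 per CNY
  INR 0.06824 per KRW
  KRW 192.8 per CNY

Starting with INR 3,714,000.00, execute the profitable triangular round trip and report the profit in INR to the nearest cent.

Profitable loop is INR → CNY → KRW → INR:
INR 3,714,000.00 ÷ 12.73 = CNY 291,751.77
CNY 291,751.77 × 192.8 = KRW 56,249,741
KRW 56,249,741 × 0.06824 = INR 3,838,482.31
Profit = INR 3,838,482.31 − INR 3,714,000.00

Profit: INR 124,482.31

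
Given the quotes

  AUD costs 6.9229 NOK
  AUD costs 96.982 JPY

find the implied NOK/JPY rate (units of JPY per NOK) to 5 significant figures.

1 NOK ÷ 6.9229 = 0.144448 AUD
0.144448 AUD × 96.982 = 14.0089 JPY

NOK/JPY = 14.009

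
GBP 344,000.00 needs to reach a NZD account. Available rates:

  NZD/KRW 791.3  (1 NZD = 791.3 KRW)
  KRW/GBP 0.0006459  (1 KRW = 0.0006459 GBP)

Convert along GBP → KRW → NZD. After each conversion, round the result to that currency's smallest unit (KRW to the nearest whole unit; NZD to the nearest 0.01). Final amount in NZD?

GBP 344,000.00 ÷ 0.0006459 = KRW 532,590,184
KRW 532,590,184 ÷ 791.3 = NZD 673,057.23

NZD 673,057.23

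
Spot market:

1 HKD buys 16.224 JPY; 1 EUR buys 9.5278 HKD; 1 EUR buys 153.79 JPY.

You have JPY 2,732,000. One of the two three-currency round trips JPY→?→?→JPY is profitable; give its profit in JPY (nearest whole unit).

Profit: JPY 14,017

Profitable loop is JPY → EUR → HKD → JPY:
JPY 2,732,000 ÷ 153.79 = EUR 17,764.48
EUR 17,764.48 × 9.5278 = HKD 169,256.45
HKD 169,256.45 × 16.224 = JPY 2,746,017
Profit = JPY 2,746,017 − JPY 2,732,000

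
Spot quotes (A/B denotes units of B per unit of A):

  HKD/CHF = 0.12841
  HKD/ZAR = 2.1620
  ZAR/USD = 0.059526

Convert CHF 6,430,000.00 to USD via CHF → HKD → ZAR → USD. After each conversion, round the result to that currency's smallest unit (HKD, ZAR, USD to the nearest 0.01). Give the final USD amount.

CHF 6,430,000.00 ÷ 0.12841 = HKD 50,073,981.78
HKD 50,073,981.78 × 2.1620 = ZAR 108,259,948.61
ZAR 108,259,948.61 × 0.059526 = USD 6,444,281.70

USD 6,444,281.70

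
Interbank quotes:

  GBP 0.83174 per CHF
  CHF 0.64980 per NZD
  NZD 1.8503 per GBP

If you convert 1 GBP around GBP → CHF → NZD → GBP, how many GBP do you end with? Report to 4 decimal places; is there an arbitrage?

1.0000 (no arbitrage)

Around GBP → CHF → NZD → GBP: 1 ÷ 0.83174 ÷ 0.64980 ÷ 1.8503 = 0.999978
Product ≈ 1 (deviation 0.002%, within rounding noise).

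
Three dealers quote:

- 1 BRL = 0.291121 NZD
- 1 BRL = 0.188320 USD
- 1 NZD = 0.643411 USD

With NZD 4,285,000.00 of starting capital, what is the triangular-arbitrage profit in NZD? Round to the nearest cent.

Profitable loop is NZD → BRL → USD → NZD:
NZD 4,285,000.00 ÷ 0.291121 = BRL 14,718,965.65
BRL 14,718,965.65 × 0.188320 = USD 2,771,875.61
USD 2,771,875.61 ÷ 0.643411 = NZD 4,308,094.84
Profit = NZD 4,308,094.84 − NZD 4,285,000.00

Profit: NZD 23,094.84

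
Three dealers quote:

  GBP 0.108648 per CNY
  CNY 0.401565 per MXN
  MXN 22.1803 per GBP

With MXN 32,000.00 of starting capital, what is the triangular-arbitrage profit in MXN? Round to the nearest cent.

Profitable loop is MXN → GBP → CNY → MXN:
MXN 32,000.00 ÷ 22.1803 = GBP 1,442.72
GBP 1,442.72 ÷ 0.108648 = CNY 13,278.86
CNY 13,278.86 ÷ 0.401565 = MXN 33,067.77
Profit = MXN 33,067.77 − MXN 32,000.00

Profit: MXN 1,067.77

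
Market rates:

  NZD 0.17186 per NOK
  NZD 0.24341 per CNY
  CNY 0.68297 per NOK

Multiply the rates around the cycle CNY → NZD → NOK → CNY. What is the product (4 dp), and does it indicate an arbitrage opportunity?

0.9673 (arbitrage exists)

Around CNY → NZD → NOK → CNY: 1 × 0.24341 ÷ 0.17186 × 0.68297 = 0.967309
Product < 1; profitable direction is CNY → NOK → NZD → CNY.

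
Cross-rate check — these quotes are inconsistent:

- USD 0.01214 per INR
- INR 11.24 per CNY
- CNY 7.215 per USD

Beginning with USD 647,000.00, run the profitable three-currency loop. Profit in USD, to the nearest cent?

Profitable loop is USD → INR → CNY → USD:
USD 647,000.00 ÷ 0.01214 = INR 53,294,892.92
INR 53,294,892.92 ÷ 11.24 = CNY 4,741,538.52
CNY 4,741,538.52 ÷ 7.215 = USD 657,177.90
Profit = USD 657,177.90 − USD 647,000.00

Profit: USD 10,177.90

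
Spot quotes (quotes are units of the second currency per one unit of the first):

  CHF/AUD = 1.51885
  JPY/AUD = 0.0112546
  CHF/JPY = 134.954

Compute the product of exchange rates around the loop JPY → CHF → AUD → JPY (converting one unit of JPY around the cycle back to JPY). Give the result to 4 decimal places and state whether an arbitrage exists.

Around JPY → CHF → AUD → JPY: 1 ÷ 134.954 × 1.51885 ÷ 0.0112546 = 0.999998
Product ≈ 1 (deviation 0.000%, within rounding noise).

1.0000 (no arbitrage)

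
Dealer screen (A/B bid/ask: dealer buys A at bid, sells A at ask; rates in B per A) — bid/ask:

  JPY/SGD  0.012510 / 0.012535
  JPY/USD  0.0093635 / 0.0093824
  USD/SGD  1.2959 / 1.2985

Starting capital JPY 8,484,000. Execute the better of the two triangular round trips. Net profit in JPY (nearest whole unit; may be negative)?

Net profit: JPY 227,683

Best loop JPY → SGD → USD → JPY:
JPY 8,484,000 × 0.012510 (sell JPY at bid) = SGD 106,134.84
SGD 106,134.84 ÷ 1.2985 (buy USD at ask) = USD 81,736.50
USD 81,736.50 ÷ 0.0093824 (buy JPY at ask) = JPY 8,711,683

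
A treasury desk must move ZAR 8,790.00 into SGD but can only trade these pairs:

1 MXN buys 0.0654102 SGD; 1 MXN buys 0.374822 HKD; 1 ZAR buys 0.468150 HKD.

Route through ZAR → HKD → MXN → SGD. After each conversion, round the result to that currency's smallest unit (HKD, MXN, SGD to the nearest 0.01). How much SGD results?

SGD 718.12

ZAR 8,790.00 × 0.468150 = HKD 4,115.04
HKD 4,115.04 ÷ 0.374822 = MXN 10,978.65
MXN 10,978.65 × 0.0654102 = SGD 718.12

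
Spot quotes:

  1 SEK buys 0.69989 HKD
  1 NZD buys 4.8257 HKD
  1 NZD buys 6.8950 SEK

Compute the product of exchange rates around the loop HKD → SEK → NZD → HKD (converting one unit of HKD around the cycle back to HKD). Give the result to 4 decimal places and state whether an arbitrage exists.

1.0000 (no arbitrage)

Around HKD → SEK → NZD → HKD: 1 ÷ 0.69989 ÷ 6.8950 × 4.8257 = 0.999991
Product ≈ 1 (deviation 0.001%, within rounding noise).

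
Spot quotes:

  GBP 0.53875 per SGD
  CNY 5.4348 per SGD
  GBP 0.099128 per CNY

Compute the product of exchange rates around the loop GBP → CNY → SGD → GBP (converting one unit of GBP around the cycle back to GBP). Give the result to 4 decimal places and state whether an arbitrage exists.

1.0000 (no arbitrage)

Around GBP → CNY → SGD → GBP: 1 ÷ 0.099128 ÷ 5.4348 × 0.53875 = 1.000017
Product ≈ 1 (deviation 0.002%, within rounding noise).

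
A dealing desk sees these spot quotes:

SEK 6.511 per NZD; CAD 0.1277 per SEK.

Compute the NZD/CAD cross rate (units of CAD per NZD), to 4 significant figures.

1 NZD × 6.511 = 6.511 SEK
6.511 SEK × 0.1277 = 0.831455 CAD

NZD/CAD = 0.8315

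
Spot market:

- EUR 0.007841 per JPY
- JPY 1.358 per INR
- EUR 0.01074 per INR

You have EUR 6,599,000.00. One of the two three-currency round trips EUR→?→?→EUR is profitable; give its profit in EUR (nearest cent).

Profit: EUR 56,967.40

Profitable loop is EUR → JPY → INR → EUR:
EUR 6,599,000.00 ÷ 0.007841 = JPY 841,601,837
JPY 841,601,837 ÷ 1.358 = INR 619,736,256.63
INR 619,736,256.63 × 0.01074 = EUR 6,655,967.40
Profit = EUR 6,655,967.40 − EUR 6,599,000.00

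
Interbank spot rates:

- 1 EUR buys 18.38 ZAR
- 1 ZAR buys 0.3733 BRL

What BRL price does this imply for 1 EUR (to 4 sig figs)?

EUR/BRL = 6.861

1 EUR × 18.38 = 18.38 ZAR
18.38 ZAR × 0.3733 = 6.86125 BRL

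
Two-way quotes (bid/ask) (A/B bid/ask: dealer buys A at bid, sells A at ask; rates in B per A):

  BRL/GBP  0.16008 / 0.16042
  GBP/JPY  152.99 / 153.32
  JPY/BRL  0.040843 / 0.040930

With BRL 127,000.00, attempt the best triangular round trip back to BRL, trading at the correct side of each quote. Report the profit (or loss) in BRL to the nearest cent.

Best loop BRL → GBP → JPY → BRL:
BRL 127,000.00 × 0.16008 (sell BRL at bid) = GBP 20,330.16
GBP 20,330.16 × 152.99 (sell GBP at bid) = JPY 3,110,311
JPY 3,110,311 × 0.040843 (sell JPY at bid) = BRL 127,034.44

Net profit: BRL 34.44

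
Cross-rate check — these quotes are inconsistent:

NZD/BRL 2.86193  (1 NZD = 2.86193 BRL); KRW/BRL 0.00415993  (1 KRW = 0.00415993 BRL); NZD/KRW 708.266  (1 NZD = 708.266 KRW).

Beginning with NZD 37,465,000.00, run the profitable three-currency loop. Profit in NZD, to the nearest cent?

Profitable loop is NZD → KRW → BRL → NZD:
NZD 37,465,000.00 × 708.266 = KRW 26,535,185,690
KRW 26,535,185,690 × 0.00415993 = BRL 110,384,515.01
BRL 110,384,515.01 ÷ 2.86193 = NZD 38,569,956.29
Profit = NZD 38,569,956.29 − NZD 37,465,000.00

Profit: NZD 1,104,956.29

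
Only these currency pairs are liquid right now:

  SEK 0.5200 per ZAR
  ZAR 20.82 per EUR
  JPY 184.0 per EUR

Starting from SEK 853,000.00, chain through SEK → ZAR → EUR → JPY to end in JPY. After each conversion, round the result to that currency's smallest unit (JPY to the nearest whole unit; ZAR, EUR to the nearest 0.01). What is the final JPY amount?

JPY 14,497,156

SEK 853,000.00 ÷ 0.5200 = ZAR 1,640,384.62
ZAR 1,640,384.62 ÷ 20.82 = EUR 78,788.89
EUR 78,788.89 × 184.0 = JPY 14,497,156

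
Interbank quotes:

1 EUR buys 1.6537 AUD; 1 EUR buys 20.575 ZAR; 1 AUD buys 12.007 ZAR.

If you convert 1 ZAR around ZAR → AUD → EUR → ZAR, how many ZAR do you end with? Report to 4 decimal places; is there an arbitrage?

1.0362 (arbitrage exists)

Around ZAR → AUD → EUR → ZAR: 1 ÷ 12.007 ÷ 1.6537 × 20.575 = 1.036212
Product > 1; profitable direction is ZAR → AUD → EUR → ZAR.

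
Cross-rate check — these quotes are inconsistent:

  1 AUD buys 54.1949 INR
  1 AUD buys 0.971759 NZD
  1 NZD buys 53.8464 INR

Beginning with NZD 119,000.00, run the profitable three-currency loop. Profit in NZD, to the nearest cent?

Profitable loop is NZD → AUD → INR → NZD:
NZD 119,000.00 ÷ 0.971759 = AUD 122,458.35
AUD 122,458.35 × 54.1949 = INR 6,636,617.82
INR 6,636,617.82 ÷ 53.8464 = NZD 123,250.91
Profit = NZD 123,250.91 − NZD 119,000.00

Profit: NZD 4,250.91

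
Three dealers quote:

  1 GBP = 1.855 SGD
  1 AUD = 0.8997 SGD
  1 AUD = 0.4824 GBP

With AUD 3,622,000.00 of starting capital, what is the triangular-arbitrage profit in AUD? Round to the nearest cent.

Profitable loop is AUD → SGD → GBP → AUD:
AUD 3,622,000.00 × 0.8997 = SGD 3,258,713.40
SGD 3,258,713.40 ÷ 1.855 = GBP 1,756,718.81
GBP 1,756,718.81 ÷ 0.4824 = AUD 3,641,622.75
Profit = AUD 3,641,622.75 − AUD 3,622,000.00

Profit: AUD 19,622.75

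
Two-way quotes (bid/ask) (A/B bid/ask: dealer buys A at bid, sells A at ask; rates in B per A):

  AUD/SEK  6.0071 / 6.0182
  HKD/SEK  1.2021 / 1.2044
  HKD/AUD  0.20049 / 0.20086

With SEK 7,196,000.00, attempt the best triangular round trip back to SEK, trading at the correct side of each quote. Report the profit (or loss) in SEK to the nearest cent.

Net result: SEK -218.20 (no profitable arbitrage after spreads)

Best loop SEK → HKD → AUD → SEK:
SEK 7,196,000.00 ÷ 1.2044 (buy HKD at ask) = HKD 5,974,759.22
HKD 5,974,759.22 × 0.20049 (sell HKD at bid) = AUD 1,197,879.48
AUD 1,197,879.48 × 6.0071 (sell AUD at bid) = SEK 7,195,781.80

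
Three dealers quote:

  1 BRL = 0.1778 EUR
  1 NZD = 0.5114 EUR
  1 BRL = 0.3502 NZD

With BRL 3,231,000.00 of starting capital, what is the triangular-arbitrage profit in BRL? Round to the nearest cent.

Profit: BRL 23,483.45

Profitable loop is BRL → NZD → EUR → BRL:
BRL 3,231,000.00 × 0.3502 = NZD 1,131,496.20
NZD 1,131,496.20 × 0.5114 = EUR 578,647.16
EUR 578,647.16 ÷ 0.1778 = BRL 3,254,483.45
Profit = BRL 3,254,483.45 − BRL 3,231,000.00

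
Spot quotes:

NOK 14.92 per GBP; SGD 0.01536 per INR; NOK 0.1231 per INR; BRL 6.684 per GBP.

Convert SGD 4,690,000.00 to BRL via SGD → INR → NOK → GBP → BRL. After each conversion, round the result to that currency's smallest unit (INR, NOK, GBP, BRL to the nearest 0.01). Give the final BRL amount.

BRL 16,838,651.09

SGD 4,690,000.00 ÷ 0.01536 = INR 305,338,541.67
INR 305,338,541.67 × 0.1231 = NOK 37,587,174.48
NOK 37,587,174.48 ÷ 14.92 = GBP 2,519,247.62
GBP 2,519,247.62 × 6.684 = BRL 16,838,651.09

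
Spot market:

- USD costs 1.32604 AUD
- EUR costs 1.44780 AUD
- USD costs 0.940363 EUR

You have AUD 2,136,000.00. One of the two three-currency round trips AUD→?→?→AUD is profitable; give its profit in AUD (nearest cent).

Profitable loop is AUD → USD → EUR → AUD:
AUD 2,136,000.00 ÷ 1.32604 = USD 1,610,811.14
USD 1,610,811.14 × 0.940363 = EUR 1,514,747.19
EUR 1,514,747.19 × 1.44780 = AUD 2,193,050.99
Profit = AUD 2,193,050.99 − AUD 2,136,000.00

Profit: AUD 57,050.99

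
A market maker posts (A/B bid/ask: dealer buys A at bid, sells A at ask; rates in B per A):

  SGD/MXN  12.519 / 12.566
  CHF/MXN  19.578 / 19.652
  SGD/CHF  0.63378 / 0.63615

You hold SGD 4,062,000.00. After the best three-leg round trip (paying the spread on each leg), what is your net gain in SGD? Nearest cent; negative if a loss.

Best loop SGD → MXN → CHF → SGD:
SGD 4,062,000.00 × 12.519 (sell SGD at bid) = MXN 50,852,178.00
MXN 50,852,178.00 ÷ 19.652 (buy CHF at ask) = CHF 2,587,633.73
CHF 2,587,633.73 ÷ 0.63615 (buy SGD at ask) = SGD 4,067,647.14

Net profit: SGD 5,647.14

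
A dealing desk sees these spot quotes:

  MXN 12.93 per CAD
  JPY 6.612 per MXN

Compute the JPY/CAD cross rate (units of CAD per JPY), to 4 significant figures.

JPY/CAD = 0.01170

1 JPY ÷ 6.612 = 0.15124 MXN
0.15124 MXN ÷ 12.93 = 0.0116968 CAD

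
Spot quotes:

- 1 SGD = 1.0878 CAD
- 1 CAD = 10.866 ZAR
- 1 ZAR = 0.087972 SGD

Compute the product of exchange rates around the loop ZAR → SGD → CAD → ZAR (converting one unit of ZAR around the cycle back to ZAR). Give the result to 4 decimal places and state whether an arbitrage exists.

1.0398 (arbitrage exists)

Around ZAR → SGD → CAD → ZAR: 1 × 0.087972 × 1.0878 × 10.866 = 1.039832
Product > 1; profitable direction is ZAR → SGD → CAD → ZAR.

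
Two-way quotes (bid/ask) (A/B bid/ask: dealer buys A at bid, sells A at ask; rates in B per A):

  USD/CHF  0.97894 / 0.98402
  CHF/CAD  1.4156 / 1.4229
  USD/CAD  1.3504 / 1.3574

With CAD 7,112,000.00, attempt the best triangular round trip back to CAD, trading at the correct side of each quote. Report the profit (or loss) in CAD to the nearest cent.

Net profit: CAD 148,734.08

Best loop CAD → USD → CHF → CAD:
CAD 7,112,000.00 ÷ 1.3574 (buy USD at ask) = USD 5,239,428.32
USD 5,239,428.32 × 0.97894 (sell USD at bid) = CHF 5,129,085.96
CHF 5,129,085.96 × 1.4156 (sell CHF at bid) = CAD 7,260,734.08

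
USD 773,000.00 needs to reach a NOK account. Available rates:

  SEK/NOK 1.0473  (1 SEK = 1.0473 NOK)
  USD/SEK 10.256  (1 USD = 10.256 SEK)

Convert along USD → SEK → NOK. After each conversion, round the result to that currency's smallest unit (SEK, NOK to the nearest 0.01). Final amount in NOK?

NOK 8,302,877.10

USD 773,000.00 × 10.256 = SEK 7,927,888.00
SEK 7,927,888.00 × 1.0473 = NOK 8,302,877.10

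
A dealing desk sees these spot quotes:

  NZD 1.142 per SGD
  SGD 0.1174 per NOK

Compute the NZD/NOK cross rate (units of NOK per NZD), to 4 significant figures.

1 NZD ÷ 1.142 = 0.875657 SGD
0.875657 SGD ÷ 0.1174 = 7.45875 NOK

NZD/NOK = 7.459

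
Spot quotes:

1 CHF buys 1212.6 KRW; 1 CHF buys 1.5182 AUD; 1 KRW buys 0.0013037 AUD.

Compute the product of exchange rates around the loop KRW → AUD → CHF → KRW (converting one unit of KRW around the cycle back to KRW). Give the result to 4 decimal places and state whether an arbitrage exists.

1.0413 (arbitrage exists)

Around KRW → AUD → CHF → KRW: 1 × 0.0013037 ÷ 1.5182 × 1212.6 = 1.041277
Product > 1; profitable direction is KRW → AUD → CHF → KRW.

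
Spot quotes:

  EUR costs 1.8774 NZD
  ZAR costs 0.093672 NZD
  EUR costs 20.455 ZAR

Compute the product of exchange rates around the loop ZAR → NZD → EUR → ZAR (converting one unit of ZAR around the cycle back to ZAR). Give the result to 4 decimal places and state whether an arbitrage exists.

1.0206 (arbitrage exists)

Around ZAR → NZD → EUR → ZAR: 1 × 0.093672 ÷ 1.8774 × 20.455 = 1.020593
Product > 1; profitable direction is ZAR → NZD → EUR → ZAR.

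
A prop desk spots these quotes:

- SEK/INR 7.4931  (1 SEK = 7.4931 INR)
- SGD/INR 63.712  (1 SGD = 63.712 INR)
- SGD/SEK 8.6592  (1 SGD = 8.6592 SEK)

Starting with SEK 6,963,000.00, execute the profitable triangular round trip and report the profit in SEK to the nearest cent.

Profit: SEK 128,113.81

Profitable loop is SEK → INR → SGD → SEK:
SEK 6,963,000.00 × 7.4931 = INR 52,174,455.30
INR 52,174,455.30 ÷ 63.712 = SGD 818,910.96
SGD 818,910.96 × 8.6592 = SEK 7,091,113.81
Profit = SEK 7,091,113.81 − SEK 6,963,000.00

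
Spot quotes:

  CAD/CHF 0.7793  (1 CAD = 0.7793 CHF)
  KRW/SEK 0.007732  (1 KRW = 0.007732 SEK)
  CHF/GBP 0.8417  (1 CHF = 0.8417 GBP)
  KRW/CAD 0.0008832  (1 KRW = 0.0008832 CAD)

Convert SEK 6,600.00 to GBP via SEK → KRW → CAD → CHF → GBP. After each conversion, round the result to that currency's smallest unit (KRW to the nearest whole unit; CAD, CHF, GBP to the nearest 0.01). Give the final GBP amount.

GBP 494.51

SEK 6,600.00 ÷ 0.007732 = KRW 853,595
KRW 853,595 × 0.0008832 = CAD 753.90
CAD 753.90 × 0.7793 = CHF 587.51
CHF 587.51 × 0.8417 = GBP 494.51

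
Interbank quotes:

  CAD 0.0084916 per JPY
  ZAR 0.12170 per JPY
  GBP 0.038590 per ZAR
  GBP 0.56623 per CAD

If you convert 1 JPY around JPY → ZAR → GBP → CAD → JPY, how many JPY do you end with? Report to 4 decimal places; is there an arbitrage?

0.9767 (arbitrage exists)

Around JPY → ZAR → GBP → CAD → JPY: 1 × 0.12170 × 0.038590 ÷ 0.56623 ÷ 0.0084916 = 0.976749
Product < 1; profitable direction is JPY → CAD → GBP → ZAR → JPY.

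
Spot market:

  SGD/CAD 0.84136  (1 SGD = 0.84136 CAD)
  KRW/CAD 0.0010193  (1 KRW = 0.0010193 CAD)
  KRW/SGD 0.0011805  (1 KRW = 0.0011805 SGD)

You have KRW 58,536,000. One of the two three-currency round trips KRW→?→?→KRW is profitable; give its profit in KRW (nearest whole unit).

Profit: KRW 1,536,709

Profitable loop is KRW → CAD → SGD → KRW:
KRW 58,536,000 × 0.0010193 = CAD 59,665.74
CAD 59,665.74 ÷ 0.84136 = SGD 70,915.83
SGD 70,915.83 ÷ 0.0011805 = KRW 60,072,709
Profit = KRW 60,072,709 − KRW 58,536,000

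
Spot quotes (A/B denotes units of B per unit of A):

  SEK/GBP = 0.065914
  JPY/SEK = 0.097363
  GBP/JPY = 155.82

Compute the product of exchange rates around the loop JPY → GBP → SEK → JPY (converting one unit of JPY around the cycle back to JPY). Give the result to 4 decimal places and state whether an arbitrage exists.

Around JPY → GBP → SEK → JPY: 1 ÷ 155.82 ÷ 0.065914 ÷ 0.097363 = 1.000012
Product ≈ 1 (deviation 0.001%, within rounding noise).

1.0000 (no arbitrage)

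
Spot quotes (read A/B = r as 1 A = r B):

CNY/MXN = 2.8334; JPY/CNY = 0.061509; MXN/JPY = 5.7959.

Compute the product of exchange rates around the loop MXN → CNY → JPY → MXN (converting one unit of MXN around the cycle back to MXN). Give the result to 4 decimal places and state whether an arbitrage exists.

Around MXN → CNY → JPY → MXN: 1 ÷ 2.8334 ÷ 0.061509 ÷ 5.7959 = 0.989994
Product < 1; profitable direction is MXN → JPY → CNY → MXN.

0.9900 (arbitrage exists)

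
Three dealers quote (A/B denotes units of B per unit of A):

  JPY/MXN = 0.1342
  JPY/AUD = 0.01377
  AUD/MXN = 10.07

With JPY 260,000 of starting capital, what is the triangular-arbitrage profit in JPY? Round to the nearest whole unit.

Profit: JPY 8,648

Profitable loop is JPY → AUD → MXN → JPY:
JPY 260,000 × 0.01377 = AUD 3,580.20
AUD 3,580.20 × 10.07 = MXN 36,052.61
MXN 36,052.61 ÷ 0.1342 = JPY 268,648
Profit = JPY 268,648 − JPY 260,000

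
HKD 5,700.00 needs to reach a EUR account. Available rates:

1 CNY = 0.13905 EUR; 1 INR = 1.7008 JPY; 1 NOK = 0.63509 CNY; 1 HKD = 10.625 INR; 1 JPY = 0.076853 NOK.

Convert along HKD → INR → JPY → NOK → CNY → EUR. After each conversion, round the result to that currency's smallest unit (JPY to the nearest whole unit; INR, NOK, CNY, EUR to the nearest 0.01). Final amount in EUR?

HKD 5,700.00 × 10.625 = INR 60,562.50
INR 60,562.50 × 1.7008 = JPY 103,005
JPY 103,005 × 0.076853 = NOK 7,916.24
NOK 7,916.24 × 0.63509 = CNY 5,027.52
CNY 5,027.52 × 0.13905 = EUR 699.08

EUR 699.08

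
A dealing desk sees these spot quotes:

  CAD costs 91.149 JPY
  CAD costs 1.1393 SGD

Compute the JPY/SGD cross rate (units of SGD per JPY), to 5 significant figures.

JPY/SGD = 0.012499

1 JPY ÷ 91.149 = 0.010971 CAD
0.010971 CAD × 1.1393 = 0.0124993 SGD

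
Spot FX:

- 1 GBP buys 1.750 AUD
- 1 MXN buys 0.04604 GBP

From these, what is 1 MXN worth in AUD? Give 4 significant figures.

1 MXN × 0.04604 = 0.04604 GBP
0.04604 GBP × 1.750 = 0.08057 AUD

MXN/AUD = 0.08057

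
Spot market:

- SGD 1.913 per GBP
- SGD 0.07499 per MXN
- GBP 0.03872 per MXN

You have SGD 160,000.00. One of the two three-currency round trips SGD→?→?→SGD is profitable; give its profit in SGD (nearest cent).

Profitable loop is SGD → GBP → MXN → SGD:
SGD 160,000.00 ÷ 1.913 = GBP 83,638.26
GBP 83,638.26 ÷ 0.03872 = MXN 2,160,079.15
MXN 2,160,079.15 × 0.07499 = SGD 161,984.34
Profit = SGD 161,984.34 − SGD 160,000.00

Profit: SGD 1,984.34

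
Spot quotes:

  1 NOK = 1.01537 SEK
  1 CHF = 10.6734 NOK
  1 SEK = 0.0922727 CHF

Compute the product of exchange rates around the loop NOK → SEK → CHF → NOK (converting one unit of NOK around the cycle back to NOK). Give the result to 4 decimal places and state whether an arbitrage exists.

Around NOK → SEK → CHF → NOK: 1 × 1.01537 × 0.0922727 × 10.6734 = 1.000001
Product ≈ 1 (deviation 0.000%, within rounding noise).

1.0000 (no arbitrage)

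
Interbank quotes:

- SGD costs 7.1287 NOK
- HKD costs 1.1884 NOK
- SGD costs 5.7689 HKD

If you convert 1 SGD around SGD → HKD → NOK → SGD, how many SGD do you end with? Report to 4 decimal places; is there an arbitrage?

Around SGD → HKD → NOK → SGD: 1 × 5.7689 × 1.1884 ÷ 7.1287 = 0.961713
Product < 1; profitable direction is SGD → NOK → HKD → SGD.

0.9617 (arbitrage exists)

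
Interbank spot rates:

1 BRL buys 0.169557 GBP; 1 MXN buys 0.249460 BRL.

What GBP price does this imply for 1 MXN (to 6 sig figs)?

1 MXN × 0.249460 = 0.24946 BRL
0.24946 BRL × 0.169557 = 0.0422977 GBP

MXN/GBP = 0.0422977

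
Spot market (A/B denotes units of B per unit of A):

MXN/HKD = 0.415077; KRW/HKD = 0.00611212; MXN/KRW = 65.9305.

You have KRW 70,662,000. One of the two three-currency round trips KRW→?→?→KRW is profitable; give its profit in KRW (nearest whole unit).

Profit: KRW 2,122,073

Profitable loop is KRW → MXN → HKD → KRW:
KRW 70,662,000 ÷ 65.9305 = MXN 1,071,764.96
MXN 1,071,764.96 × 0.415077 = HKD 444,864.99
HKD 444,864.99 ÷ 0.00611212 = KRW 72,784,073
Profit = KRW 72,784,073 − KRW 70,662,000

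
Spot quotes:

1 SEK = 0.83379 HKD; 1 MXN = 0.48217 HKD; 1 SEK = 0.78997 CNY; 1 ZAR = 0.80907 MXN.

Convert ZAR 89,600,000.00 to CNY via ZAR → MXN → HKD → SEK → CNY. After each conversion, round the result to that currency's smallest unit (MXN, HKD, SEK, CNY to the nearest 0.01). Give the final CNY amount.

CNY 33,116,788.16

ZAR 89,600,000.00 × 0.80907 = MXN 72,492,672.00
MXN 72,492,672.00 × 0.48217 = HKD 34,953,791.66
HKD 34,953,791.66 ÷ 0.83379 = SEK 41,921,576.97
SEK 41,921,576.97 × 0.78997 = CNY 33,116,788.16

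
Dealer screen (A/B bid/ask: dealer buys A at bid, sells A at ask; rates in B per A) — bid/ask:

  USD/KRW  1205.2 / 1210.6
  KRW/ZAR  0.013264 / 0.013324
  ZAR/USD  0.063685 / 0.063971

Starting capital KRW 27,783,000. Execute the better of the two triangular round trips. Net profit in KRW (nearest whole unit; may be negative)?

Best loop KRW → ZAR → USD → KRW:
KRW 27,783,000 × 0.013264 (sell KRW at bid) = ZAR 368,513.71
ZAR 368,513.71 × 0.063685 (sell ZAR at bid) = USD 23,468.80
USD 23,468.80 × 1205.2 (sell USD at bid) = KRW 28,284,593

Net profit: KRW 501,593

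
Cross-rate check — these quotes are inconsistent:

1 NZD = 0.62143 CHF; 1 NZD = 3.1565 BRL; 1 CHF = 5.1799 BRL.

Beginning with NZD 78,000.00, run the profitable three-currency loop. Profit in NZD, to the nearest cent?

Profitable loop is NZD → CHF → BRL → NZD:
NZD 78,000.00 × 0.62143 = CHF 48,471.54
CHF 48,471.54 × 5.1799 = BRL 251,077.73
BRL 251,077.73 ÷ 3.1565 = NZD 79,543.08
Profit = NZD 79,543.08 − NZD 78,000.00

Profit: NZD 1,543.08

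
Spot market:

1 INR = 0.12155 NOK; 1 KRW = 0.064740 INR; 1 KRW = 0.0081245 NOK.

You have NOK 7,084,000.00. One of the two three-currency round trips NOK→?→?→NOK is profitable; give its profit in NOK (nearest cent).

Profitable loop is NOK → INR → KRW → NOK:
NOK 7,084,000.00 ÷ 0.12155 = INR 58,280,542.99
INR 58,280,542.99 ÷ 0.064740 = KRW 900,224,637
KRW 900,224,637 × 0.0081245 = NOK 7,313,875.06
Profit = NOK 7,313,875.06 − NOK 7,084,000.00

Profit: NOK 229,875.06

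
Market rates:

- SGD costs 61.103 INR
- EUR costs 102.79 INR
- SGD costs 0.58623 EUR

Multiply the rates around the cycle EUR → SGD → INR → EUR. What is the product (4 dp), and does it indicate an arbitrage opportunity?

1.0140 (arbitrage exists)

Around EUR → SGD → INR → EUR: 1 ÷ 0.58623 × 61.103 ÷ 102.79 = 1.014013
Product > 1; profitable direction is EUR → SGD → INR → EUR.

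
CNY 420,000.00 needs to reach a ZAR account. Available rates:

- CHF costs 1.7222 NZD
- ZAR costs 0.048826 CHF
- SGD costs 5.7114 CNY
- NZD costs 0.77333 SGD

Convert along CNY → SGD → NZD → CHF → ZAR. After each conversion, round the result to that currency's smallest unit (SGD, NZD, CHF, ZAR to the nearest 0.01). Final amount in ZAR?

CNY 420,000.00 ÷ 5.7114 = SGD 73,537.14
SGD 73,537.14 ÷ 0.77333 = NZD 95,091.54
NZD 95,091.54 ÷ 1.7222 = CHF 55,215.16
CHF 55,215.16 ÷ 0.048826 = ZAR 1,130,855.69

ZAR 1,130,855.69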